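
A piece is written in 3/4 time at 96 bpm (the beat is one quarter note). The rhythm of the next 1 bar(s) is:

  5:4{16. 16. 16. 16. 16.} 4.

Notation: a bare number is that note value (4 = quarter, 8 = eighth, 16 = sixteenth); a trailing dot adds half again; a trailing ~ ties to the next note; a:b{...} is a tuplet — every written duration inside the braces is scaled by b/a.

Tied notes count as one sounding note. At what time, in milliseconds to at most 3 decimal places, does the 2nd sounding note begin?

note 2 onset = 3/10b = 187.5ms

1. 0.0ms @ 0 + 187.5ms (3/10)
2. 187.5ms @ 3/10 + 187.5ms (3/10)
3. 375.0ms @ 3/5 + 187.5ms (3/10)
4. 562.5ms @ 9/10 + 187.5ms (3/10)
5. 750.0ms @ 6/5 + 187.5ms (3/10)
6. 937.5ms @ 3/2 + 937.5ms (3/2)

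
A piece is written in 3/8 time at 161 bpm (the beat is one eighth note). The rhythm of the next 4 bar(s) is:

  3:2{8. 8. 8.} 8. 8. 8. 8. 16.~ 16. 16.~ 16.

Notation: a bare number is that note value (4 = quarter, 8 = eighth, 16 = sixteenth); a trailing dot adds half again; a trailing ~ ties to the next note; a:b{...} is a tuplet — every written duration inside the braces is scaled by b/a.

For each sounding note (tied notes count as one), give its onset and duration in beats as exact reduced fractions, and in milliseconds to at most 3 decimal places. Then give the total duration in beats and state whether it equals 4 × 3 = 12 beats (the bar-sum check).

1) 0.0ms=0b +372.671ms=1b
2) 372.671ms=1b +372.671ms=1b
3) 745.342ms=2b +372.671ms=1b
4) 1118.012ms=3b +559.006ms=3/2b
5) 1677.019ms=9/2b +559.006ms=3/2b
6) 2236.025ms=6b +559.006ms=3/2b
7) 2795.031ms=15/2b +559.006ms=3/2b
8) 3354.037ms=9b +559.006ms=3/2b
9) 3913.043ms=21/2b +559.006ms=3/2b
Σ=12b of 12 (161bpm 3/8) — PASS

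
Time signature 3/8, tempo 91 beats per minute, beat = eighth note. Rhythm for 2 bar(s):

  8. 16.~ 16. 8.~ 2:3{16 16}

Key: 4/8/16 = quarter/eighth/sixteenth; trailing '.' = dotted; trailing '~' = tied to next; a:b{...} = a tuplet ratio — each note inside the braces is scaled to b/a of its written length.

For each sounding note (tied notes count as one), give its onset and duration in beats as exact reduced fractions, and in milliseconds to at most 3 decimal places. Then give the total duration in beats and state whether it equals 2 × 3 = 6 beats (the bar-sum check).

1) 0.0ms=0b +989.011ms=3/2b
2) 989.011ms=3/2b +989.011ms=3/2b
3) 1978.022ms=3b +1483.516ms=9/4b
4) 3461.538ms=21/4b +494.505ms=3/4b
Σ=6b of 6 (91bpm 3/8) — PASS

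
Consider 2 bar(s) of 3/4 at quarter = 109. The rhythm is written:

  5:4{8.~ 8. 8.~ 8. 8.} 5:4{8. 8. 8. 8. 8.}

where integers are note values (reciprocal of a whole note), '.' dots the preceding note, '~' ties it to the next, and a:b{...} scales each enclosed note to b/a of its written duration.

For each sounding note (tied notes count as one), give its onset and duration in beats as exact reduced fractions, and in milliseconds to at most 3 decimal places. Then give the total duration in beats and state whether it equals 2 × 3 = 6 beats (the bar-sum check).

1) 0.0ms=0b +660.55ms=6/5b
2) 660.55ms=6/5b +660.55ms=6/5b
3) 1321.101ms=12/5b +330.275ms=3/5b
4) 1651.376ms=3b +330.275ms=3/5b
5) 1981.651ms=18/5b +330.275ms=3/5b
6) 2311.927ms=21/5b +330.275ms=3/5b
7) 2642.202ms=24/5b +330.275ms=3/5b
8) 2972.477ms=27/5b +330.275ms=3/5b
Σ=6b of 6 (109bpm 3/4) — PASS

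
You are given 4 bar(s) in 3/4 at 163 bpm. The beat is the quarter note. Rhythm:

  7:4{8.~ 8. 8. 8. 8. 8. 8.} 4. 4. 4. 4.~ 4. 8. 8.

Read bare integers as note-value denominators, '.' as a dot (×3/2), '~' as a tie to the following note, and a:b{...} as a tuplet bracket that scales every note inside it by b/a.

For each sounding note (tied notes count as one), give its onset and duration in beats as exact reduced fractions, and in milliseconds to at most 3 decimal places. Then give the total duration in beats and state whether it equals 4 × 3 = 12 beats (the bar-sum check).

1) 0.0ms=0b +315.513ms=6/7b
2) 315.513ms=6/7b +157.756ms=3/7b
3) 473.269ms=9/7b +157.756ms=3/7b
4) 631.025ms=12/7b +157.756ms=3/7b
5) 788.782ms=15/7b +157.756ms=3/7b
6) 946.538ms=18/7b +157.756ms=3/7b
7) 1104.294ms=3b +552.147ms=3/2b
8) 1656.442ms=9/2b +552.147ms=3/2b
9) 2208.589ms=6b +552.147ms=3/2b
10) 2760.736ms=15/2b +1104.294ms=3b
11) 3865.031ms=21/2b +276.074ms=3/4b
12) 4141.104ms=45/4b +276.074ms=3/4b
Σ=12b of 12 (163bpm 3/4) — PASS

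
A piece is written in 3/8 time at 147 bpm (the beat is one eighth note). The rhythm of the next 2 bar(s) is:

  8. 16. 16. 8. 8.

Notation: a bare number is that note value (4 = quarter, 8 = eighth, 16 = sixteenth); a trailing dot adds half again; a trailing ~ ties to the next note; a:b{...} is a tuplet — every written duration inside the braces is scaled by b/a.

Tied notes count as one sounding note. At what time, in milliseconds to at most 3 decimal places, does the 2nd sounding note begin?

note 2 onset = 3/2b = 612.245ms

1. 0.0ms @ 0 + 612.245ms (3/2)
2. 612.245ms @ 3/2 + 306.122ms (3/4)
3. 918.367ms @ 9/4 + 306.122ms (3/4)
4. 1224.49ms @ 3 + 612.245ms (3/2)
5. 1836.735ms @ 9/2 + 612.245ms (3/2)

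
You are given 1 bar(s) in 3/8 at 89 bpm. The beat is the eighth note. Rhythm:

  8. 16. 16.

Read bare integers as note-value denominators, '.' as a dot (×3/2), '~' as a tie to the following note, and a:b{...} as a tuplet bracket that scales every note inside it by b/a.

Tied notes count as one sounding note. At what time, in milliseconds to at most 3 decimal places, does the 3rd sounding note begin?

note 3 onset = 9/4b = 1516.854ms

1. 0.0ms @ 0 + 1011.236ms (3/2)
2. 1011.236ms @ 3/2 + 505.618ms (3/4)
3. 1516.854ms @ 9/4 + 505.618ms (3/4)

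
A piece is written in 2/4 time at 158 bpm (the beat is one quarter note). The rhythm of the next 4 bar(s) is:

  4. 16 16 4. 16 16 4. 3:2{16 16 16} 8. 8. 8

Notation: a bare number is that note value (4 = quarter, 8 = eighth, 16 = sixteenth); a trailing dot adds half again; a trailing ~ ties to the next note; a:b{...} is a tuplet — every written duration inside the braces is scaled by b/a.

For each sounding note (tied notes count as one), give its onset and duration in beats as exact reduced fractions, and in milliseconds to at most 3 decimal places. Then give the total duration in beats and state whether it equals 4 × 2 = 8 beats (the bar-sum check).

1) 0.0ms=0b +569.62ms=3/2b
2) 569.62ms=3/2b +94.937ms=1/4b
3) 664.557ms=7/4b +94.937ms=1/4b
4) 759.494ms=2b +569.62ms=3/2b
5) 1329.114ms=7/2b +94.937ms=1/4b
6) 1424.051ms=15/4b +94.937ms=1/4b
7) 1518.987ms=4b +569.62ms=3/2b
8) 2088.608ms=11/2b +63.291ms=1/6b
9) 2151.899ms=17/3b +63.291ms=1/6b
10) 2215.19ms=35/6b +63.291ms=1/6b
11) 2278.481ms=6b +284.81ms=3/4b
12) 2563.291ms=27/4b +284.81ms=3/4b
13) 2848.101ms=15/2b +189.873ms=1/2b
Σ=8b of 8 (158bpm 2/4) — PASS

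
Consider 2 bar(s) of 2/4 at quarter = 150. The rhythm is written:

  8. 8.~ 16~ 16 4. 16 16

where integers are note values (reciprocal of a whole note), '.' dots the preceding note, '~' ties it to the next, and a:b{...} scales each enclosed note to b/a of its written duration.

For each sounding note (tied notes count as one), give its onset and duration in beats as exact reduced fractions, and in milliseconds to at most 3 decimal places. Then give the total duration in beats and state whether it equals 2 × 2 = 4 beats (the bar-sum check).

1) 0.0ms=0b +300.0ms=3/4b
2) 300.0ms=3/4b +500.0ms=5/4b
3) 800.0ms=2b +600.0ms=3/2b
4) 1400.0ms=7/2b +100.0ms=1/4b
5) 1500.0ms=15/4b +100.0ms=1/4b
Σ=4b of 4 (150bpm 2/4) — PASS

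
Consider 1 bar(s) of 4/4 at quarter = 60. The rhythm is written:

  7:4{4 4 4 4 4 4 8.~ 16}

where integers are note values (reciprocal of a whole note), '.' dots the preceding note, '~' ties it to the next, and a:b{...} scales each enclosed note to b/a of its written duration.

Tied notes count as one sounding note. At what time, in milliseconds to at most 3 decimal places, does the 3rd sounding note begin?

1. 0.0ms @ 0 + 571.429ms (4/7)
2. 571.429ms @ 4/7 + 571.429ms (4/7)
3. 1142.857ms @ 8/7 + 571.429ms (4/7)
4. 1714.286ms @ 12/7 + 571.429ms (4/7)
5. 2285.714ms @ 16/7 + 571.429ms (4/7)
6. 2857.143ms @ 20/7 + 571.429ms (4/7)
7. 3428.571ms @ 24/7 + 571.429ms (4/7)

note 3 onset = 8/7b = 1142.857ms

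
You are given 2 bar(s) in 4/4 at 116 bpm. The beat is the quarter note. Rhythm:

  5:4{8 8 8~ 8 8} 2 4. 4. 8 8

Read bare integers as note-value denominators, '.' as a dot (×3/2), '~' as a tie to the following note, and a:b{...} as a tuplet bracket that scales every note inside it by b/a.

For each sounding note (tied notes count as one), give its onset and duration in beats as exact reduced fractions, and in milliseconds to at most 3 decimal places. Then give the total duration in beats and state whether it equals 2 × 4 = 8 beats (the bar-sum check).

1) 0.0ms=0b +206.897ms=2/5b
2) 206.897ms=2/5b +206.897ms=2/5b
3) 413.793ms=4/5b +413.793ms=4/5b
4) 827.586ms=8/5b +206.897ms=2/5b
5) 1034.483ms=2b +1034.483ms=2b
6) 2068.966ms=4b +775.862ms=3/2b
7) 2844.828ms=11/2b +775.862ms=3/2b
8) 3620.69ms=7b +258.621ms=1/2b
9) 3879.31ms=15/2b +258.621ms=1/2b
Σ=8b of 8 (116bpm 4/4) — PASS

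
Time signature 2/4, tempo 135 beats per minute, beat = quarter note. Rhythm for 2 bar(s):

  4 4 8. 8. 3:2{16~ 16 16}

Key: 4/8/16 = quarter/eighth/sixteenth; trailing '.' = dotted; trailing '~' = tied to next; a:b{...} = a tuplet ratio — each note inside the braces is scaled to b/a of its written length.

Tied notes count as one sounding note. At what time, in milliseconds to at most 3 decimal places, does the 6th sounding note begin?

note 6 onset = 23/6b = 1703.704ms

1. 0.0ms @ 0 + 444.444ms (1)
2. 444.444ms @ 1 + 444.444ms (1)
3. 888.889ms @ 2 + 333.333ms (3/4)
4. 1222.222ms @ 11/4 + 333.333ms (3/4)
5. 1555.556ms @ 7/2 + 148.148ms (1/3)
6. 1703.704ms @ 23/6 + 74.074ms (1/6)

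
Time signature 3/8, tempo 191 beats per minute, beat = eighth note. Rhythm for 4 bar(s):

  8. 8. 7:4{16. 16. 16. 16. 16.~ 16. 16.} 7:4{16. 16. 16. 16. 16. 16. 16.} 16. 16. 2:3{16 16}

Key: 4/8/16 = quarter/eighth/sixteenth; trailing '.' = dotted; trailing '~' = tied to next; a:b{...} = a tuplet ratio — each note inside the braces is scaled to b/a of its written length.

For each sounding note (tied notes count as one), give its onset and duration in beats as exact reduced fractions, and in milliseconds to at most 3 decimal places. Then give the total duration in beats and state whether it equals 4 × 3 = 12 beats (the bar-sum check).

1) 0.0ms=0b +471.204ms=3/2b
2) 471.204ms=3/2b +471.204ms=3/2b
3) 942.408ms=3b +134.63ms=3/7b
4) 1077.038ms=24/7b +134.63ms=3/7b
5) 1211.668ms=27/7b +134.63ms=3/7b
6) 1346.298ms=30/7b +134.63ms=3/7b
7) 1480.927ms=33/7b +269.26ms=6/7b
8) 1750.187ms=39/7b +134.63ms=3/7b
9) 1884.817ms=6b +134.63ms=3/7b
10) 2019.447ms=45/7b +134.63ms=3/7b
11) 2154.076ms=48/7b +134.63ms=3/7b
12) 2288.706ms=51/7b +134.63ms=3/7b
13) 2423.336ms=54/7b +134.63ms=3/7b
14) 2557.966ms=57/7b +134.63ms=3/7b
15) 2692.595ms=60/7b +134.63ms=3/7b
16) 2827.225ms=9b +235.602ms=3/4b
17) 3062.827ms=39/4b +235.602ms=3/4b
18) 3298.429ms=21/2b +235.602ms=3/4b
19) 3534.031ms=45/4b +235.602ms=3/4b
Σ=12b of 12 (191bpm 3/8) — PASS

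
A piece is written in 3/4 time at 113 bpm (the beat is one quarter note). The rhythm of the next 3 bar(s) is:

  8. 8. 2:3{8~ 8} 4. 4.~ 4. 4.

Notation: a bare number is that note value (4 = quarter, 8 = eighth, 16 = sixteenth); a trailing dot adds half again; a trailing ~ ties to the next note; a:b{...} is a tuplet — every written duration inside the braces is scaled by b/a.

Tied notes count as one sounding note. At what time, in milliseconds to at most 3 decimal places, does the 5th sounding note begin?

1. 0.0ms @ 0 + 398.23ms (3/4)
2. 398.23ms @ 3/4 + 398.23ms (3/4)
3. 796.46ms @ 3/2 + 796.46ms (3/2)
4. 1592.92ms @ 3 + 796.46ms (3/2)
5. 2389.381ms @ 9/2 + 1592.92ms (3)
6. 3982.301ms @ 15/2 + 796.46ms (3/2)

note 5 onset = 9/2b = 2389.381ms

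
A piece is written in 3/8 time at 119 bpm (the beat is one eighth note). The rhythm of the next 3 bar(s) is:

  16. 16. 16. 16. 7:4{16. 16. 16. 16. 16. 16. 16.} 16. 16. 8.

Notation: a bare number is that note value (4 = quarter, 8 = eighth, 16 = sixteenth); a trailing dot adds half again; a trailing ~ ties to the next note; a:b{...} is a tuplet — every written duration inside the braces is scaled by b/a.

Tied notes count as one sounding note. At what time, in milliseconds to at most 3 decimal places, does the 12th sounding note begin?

1. 0.0ms @ 0 + 378.151ms (3/4)
2. 378.151ms @ 3/4 + 378.151ms (3/4)
3. 756.303ms @ 3/2 + 378.151ms (3/4)
4. 1134.454ms @ 9/4 + 378.151ms (3/4)
5. 1512.605ms @ 3 + 216.086ms (3/7)
6. 1728.691ms @ 24/7 + 216.086ms (3/7)
7. 1944.778ms @ 27/7 + 216.086ms (3/7)
8. 2160.864ms @ 30/7 + 216.086ms (3/7)
9. 2376.951ms @ 33/7 + 216.086ms (3/7)
10. 2593.037ms @ 36/7 + 216.086ms (3/7)
11. 2809.124ms @ 39/7 + 216.086ms (3/7)
12. 3025.21ms @ 6 + 378.151ms (3/4)
13. 3403.361ms @ 27/4 + 378.151ms (3/4)
14. 3781.513ms @ 15/2 + 756.303ms (3/2)

note 12 onset = 6b = 3025.21ms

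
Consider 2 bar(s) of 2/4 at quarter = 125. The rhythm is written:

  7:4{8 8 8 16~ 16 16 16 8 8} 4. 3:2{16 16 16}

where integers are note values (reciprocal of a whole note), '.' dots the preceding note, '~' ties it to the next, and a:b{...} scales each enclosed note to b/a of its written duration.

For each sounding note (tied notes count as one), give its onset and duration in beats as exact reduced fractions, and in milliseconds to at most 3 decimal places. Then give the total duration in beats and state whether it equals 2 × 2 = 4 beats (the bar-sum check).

1) 0.0ms=0b +137.143ms=2/7b
2) 137.143ms=2/7b +137.143ms=2/7b
3) 274.286ms=4/7b +137.143ms=2/7b
4) 411.429ms=6/7b +137.143ms=2/7b
5) 548.571ms=8/7b +68.571ms=1/7b
6) 617.143ms=9/7b +68.571ms=1/7b
7) 685.714ms=10/7b +137.143ms=2/7b
8) 822.857ms=12/7b +137.143ms=2/7b
9) 960.0ms=2b +720.0ms=3/2b
10) 1680.0ms=7/2b +80.0ms=1/6b
11) 1760.0ms=11/3b +80.0ms=1/6b
12) 1840.0ms=23/6b +80.0ms=1/6b
Σ=4b of 4 (125bpm 2/4) — PASS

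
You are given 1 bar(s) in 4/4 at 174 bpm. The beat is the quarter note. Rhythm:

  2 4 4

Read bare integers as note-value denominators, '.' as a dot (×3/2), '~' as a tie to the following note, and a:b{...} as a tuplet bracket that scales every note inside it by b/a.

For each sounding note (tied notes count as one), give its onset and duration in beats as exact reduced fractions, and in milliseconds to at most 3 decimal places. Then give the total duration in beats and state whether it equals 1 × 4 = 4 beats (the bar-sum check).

1) 0.0ms=0b +689.655ms=2b
2) 689.655ms=2b +344.828ms=1b
3) 1034.483ms=3b +344.828ms=1b
Σ=4b of 4 (174bpm 4/4) — PASS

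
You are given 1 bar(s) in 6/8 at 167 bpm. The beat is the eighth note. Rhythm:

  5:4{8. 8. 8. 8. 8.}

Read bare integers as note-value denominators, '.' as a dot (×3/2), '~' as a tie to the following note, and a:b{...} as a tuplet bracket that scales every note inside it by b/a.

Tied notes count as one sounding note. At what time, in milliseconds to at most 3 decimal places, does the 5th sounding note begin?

1. 0.0ms @ 0 + 431.138ms (6/5)
2. 431.138ms @ 6/5 + 431.138ms (6/5)
3. 862.275ms @ 12/5 + 431.138ms (6/5)
4. 1293.413ms @ 18/5 + 431.138ms (6/5)
5. 1724.551ms @ 24/5 + 431.138ms (6/5)

note 5 onset = 24/5b = 1724.551ms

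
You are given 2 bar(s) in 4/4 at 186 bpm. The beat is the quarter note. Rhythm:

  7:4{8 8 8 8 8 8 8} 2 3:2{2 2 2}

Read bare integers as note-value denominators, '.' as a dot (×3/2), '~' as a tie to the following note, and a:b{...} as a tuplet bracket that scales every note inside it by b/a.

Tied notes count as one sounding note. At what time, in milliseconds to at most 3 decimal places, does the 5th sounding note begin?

note 5 onset = 8/7b = 368.664ms

1. 0.0ms @ 0 + 92.166ms (2/7)
2. 92.166ms @ 2/7 + 92.166ms (2/7)
3. 184.332ms @ 4/7 + 92.166ms (2/7)
4. 276.498ms @ 6/7 + 92.166ms (2/7)
5. 368.664ms @ 8/7 + 92.166ms (2/7)
6. 460.829ms @ 10/7 + 92.166ms (2/7)
7. 552.995ms @ 12/7 + 92.166ms (2/7)
8. 645.161ms @ 2 + 645.161ms (2)
9. 1290.323ms @ 4 + 430.108ms (4/3)
10. 1720.43ms @ 16/3 + 430.108ms (4/3)
11. 2150.538ms @ 20/3 + 430.108ms (4/3)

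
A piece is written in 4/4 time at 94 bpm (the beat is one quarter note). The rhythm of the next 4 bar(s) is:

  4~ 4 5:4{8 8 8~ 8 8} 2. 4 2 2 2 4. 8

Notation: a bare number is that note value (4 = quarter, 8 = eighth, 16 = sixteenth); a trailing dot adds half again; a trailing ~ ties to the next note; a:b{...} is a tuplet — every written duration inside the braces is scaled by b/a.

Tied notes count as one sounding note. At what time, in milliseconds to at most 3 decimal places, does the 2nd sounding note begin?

1. 0.0ms @ 0 + 1276.596ms (2)
2. 1276.596ms @ 2 + 255.319ms (2/5)
3. 1531.915ms @ 12/5 + 255.319ms (2/5)
4. 1787.234ms @ 14/5 + 510.638ms (4/5)
5. 2297.872ms @ 18/5 + 255.319ms (2/5)
6. 2553.191ms @ 4 + 1914.894ms (3)
7. 4468.085ms @ 7 + 638.298ms (1)
8. 5106.383ms @ 8 + 1276.596ms (2)
9. 6382.979ms @ 10 + 1276.596ms (2)
10. 7659.574ms @ 12 + 1276.596ms (2)
11. 8936.17ms @ 14 + 957.447ms (3/2)
12. 9893.617ms @ 31/2 + 319.149ms (1/2)

note 2 onset = 2b = 1276.596ms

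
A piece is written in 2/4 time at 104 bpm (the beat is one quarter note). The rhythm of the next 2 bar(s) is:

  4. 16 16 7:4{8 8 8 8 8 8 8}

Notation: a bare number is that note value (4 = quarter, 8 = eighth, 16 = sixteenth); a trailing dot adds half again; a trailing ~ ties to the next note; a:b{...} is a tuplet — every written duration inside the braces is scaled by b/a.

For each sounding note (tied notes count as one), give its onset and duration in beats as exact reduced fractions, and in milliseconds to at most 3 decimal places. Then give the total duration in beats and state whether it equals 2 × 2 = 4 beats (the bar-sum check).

1) 0.0ms=0b +865.385ms=3/2b
2) 865.385ms=3/2b +144.231ms=1/4b
3) 1009.615ms=7/4b +144.231ms=1/4b
4) 1153.846ms=2b +164.835ms=2/7b
5) 1318.681ms=16/7b +164.835ms=2/7b
6) 1483.516ms=18/7b +164.835ms=2/7b
7) 1648.352ms=20/7b +164.835ms=2/7b
8) 1813.187ms=22/7b +164.835ms=2/7b
9) 1978.022ms=24/7b +164.835ms=2/7b
10) 2142.857ms=26/7b +164.835ms=2/7b
Σ=4b of 4 (104bpm 2/4) — PASS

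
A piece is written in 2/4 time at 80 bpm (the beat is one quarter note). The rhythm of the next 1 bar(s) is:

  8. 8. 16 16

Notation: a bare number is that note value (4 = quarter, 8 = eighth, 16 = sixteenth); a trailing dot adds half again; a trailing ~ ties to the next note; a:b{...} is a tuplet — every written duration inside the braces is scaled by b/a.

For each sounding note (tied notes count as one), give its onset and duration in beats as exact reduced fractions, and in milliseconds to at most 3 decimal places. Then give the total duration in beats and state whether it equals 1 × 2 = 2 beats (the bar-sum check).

1) 0.0ms=0b +562.5ms=3/4b
2) 562.5ms=3/4b +562.5ms=3/4b
3) 1125.0ms=3/2b +187.5ms=1/4b
4) 1312.5ms=7/4b +187.5ms=1/4b
Σ=2b of 2 (80bpm 2/4) — PASS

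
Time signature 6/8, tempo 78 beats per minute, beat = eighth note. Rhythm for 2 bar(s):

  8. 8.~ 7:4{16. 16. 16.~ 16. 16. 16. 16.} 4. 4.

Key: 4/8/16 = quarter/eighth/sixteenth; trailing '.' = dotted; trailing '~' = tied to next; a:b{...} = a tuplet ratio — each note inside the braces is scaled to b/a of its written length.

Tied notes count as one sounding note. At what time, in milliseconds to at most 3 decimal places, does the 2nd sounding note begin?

1. 0.0ms @ 0 + 1153.846ms (3/2)
2. 1153.846ms @ 3/2 + 1483.516ms (27/14)
3. 2637.363ms @ 24/7 + 329.67ms (3/7)
4. 2967.033ms @ 27/7 + 659.341ms (6/7)
5. 3626.374ms @ 33/7 + 329.67ms (3/7)
6. 3956.044ms @ 36/7 + 329.67ms (3/7)
7. 4285.714ms @ 39/7 + 329.67ms (3/7)
8. 4615.385ms @ 6 + 2307.692ms (3)
9. 6923.077ms @ 9 + 2307.692ms (3)

note 2 onset = 3/2b = 1153.846ms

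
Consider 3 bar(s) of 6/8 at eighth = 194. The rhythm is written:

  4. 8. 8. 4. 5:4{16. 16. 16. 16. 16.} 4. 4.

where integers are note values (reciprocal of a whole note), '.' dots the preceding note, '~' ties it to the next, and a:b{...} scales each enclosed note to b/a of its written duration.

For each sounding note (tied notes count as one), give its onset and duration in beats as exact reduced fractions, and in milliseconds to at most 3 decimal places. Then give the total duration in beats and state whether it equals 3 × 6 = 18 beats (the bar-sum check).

1) 0.0ms=0b +927.835ms=3b
2) 927.835ms=3b +463.918ms=3/2b
3) 1391.753ms=9/2b +463.918ms=3/2b
4) 1855.67ms=6b +927.835ms=3b
5) 2783.505ms=9b +185.567ms=3/5b
6) 2969.072ms=48/5b +185.567ms=3/5b
7) 3154.639ms=51/5b +185.567ms=3/5b
8) 3340.206ms=54/5b +185.567ms=3/5b
9) 3525.773ms=57/5b +185.567ms=3/5b
10) 3711.34ms=12b +927.835ms=3b
11) 4639.175ms=15b +927.835ms=3b
Σ=18b of 18 (194bpm 6/8) — PASS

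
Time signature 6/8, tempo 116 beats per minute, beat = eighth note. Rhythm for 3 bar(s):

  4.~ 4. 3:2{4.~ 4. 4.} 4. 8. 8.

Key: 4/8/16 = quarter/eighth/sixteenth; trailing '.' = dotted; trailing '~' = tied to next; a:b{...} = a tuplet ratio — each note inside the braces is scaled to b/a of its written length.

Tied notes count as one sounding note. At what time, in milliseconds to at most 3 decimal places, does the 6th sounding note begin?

note 6 onset = 33/2b = 8534.483ms

1. 0.0ms @ 0 + 3103.448ms (6)
2. 3103.448ms @ 6 + 2068.966ms (4)
3. 5172.414ms @ 10 + 1034.483ms (2)
4. 6206.897ms @ 12 + 1551.724ms (3)
5. 7758.621ms @ 15 + 775.862ms (3/2)
6. 8534.483ms @ 33/2 + 775.862ms (3/2)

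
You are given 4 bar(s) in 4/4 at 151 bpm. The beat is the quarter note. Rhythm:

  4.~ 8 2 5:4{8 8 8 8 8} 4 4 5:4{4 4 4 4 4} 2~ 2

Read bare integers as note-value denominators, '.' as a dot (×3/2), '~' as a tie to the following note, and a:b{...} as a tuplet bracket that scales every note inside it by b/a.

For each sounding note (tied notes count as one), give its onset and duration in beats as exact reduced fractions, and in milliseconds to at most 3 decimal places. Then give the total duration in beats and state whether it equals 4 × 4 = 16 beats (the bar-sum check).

1) 0.0ms=0b +794.702ms=2b
2) 794.702ms=2b +794.702ms=2b
3) 1589.404ms=4b +158.94ms=2/5b
4) 1748.344ms=22/5b +158.94ms=2/5b
5) 1907.285ms=24/5b +158.94ms=2/5b
6) 2066.225ms=26/5b +158.94ms=2/5b
7) 2225.166ms=28/5b +158.94ms=2/5b
8) 2384.106ms=6b +397.351ms=1b
9) 2781.457ms=7b +397.351ms=1b
10) 3178.808ms=8b +317.881ms=4/5b
11) 3496.689ms=44/5b +317.881ms=4/5b
12) 3814.57ms=48/5b +317.881ms=4/5b
13) 4132.45ms=52/5b +317.881ms=4/5b
14) 4450.331ms=56/5b +317.881ms=4/5b
15) 4768.212ms=12b +1589.404ms=4b
Σ=16b of 16 (151bpm 4/4) — PASS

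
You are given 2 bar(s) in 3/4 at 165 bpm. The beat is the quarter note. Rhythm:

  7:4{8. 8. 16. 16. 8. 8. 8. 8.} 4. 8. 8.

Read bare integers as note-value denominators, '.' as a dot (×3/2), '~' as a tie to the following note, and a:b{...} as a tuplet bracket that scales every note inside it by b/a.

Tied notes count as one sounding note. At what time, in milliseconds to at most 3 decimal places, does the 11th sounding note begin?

note 11 onset = 21/4b = 1909.091ms

1. 0.0ms @ 0 + 155.844ms (3/7)
2. 155.844ms @ 3/7 + 155.844ms (3/7)
3. 311.688ms @ 6/7 + 77.922ms (3/14)
4. 389.61ms @ 15/14 + 77.922ms (3/14)
5. 467.532ms @ 9/7 + 155.844ms (3/7)
6. 623.377ms @ 12/7 + 155.844ms (3/7)
7. 779.221ms @ 15/7 + 155.844ms (3/7)
8. 935.065ms @ 18/7 + 155.844ms (3/7)
9. 1090.909ms @ 3 + 545.455ms (3/2)
10. 1636.364ms @ 9/2 + 272.727ms (3/4)
11. 1909.091ms @ 21/4 + 272.727ms (3/4)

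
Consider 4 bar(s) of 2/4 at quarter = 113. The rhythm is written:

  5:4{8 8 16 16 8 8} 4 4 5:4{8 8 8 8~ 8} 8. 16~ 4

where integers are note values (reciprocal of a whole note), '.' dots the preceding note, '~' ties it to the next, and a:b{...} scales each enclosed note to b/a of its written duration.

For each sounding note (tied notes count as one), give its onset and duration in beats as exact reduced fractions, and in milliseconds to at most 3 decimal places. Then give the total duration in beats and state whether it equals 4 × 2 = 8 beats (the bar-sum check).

1) 0.0ms=0b +212.389ms=2/5b
2) 212.389ms=2/5b +212.389ms=2/5b
3) 424.779ms=4/5b +106.195ms=1/5b
4) 530.973ms=1b +106.195ms=1/5b
5) 637.168ms=6/5b +212.389ms=2/5b
6) 849.558ms=8/5b +212.389ms=2/5b
7) 1061.947ms=2b +530.973ms=1b
8) 1592.92ms=3b +530.973ms=1b
9) 2123.894ms=4b +212.389ms=2/5b
10) 2336.283ms=22/5b +212.389ms=2/5b
11) 2548.673ms=24/5b +212.389ms=2/5b
12) 2761.062ms=26/5b +424.779ms=4/5b
13) 3185.841ms=6b +398.23ms=3/4b
14) 3584.071ms=27/4b +663.717ms=5/4b
Σ=8b of 8 (113bpm 2/4) — PASS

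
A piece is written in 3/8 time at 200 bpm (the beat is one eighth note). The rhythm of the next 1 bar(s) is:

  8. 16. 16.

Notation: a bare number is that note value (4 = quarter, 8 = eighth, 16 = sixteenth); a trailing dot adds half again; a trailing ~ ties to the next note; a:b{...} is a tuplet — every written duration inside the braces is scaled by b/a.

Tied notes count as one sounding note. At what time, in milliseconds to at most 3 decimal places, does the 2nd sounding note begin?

note 2 onset = 3/2b = 450.0ms

1. 0.0ms @ 0 + 450.0ms (3/2)
2. 450.0ms @ 3/2 + 225.0ms (3/4)
3. 675.0ms @ 9/4 + 225.0ms (3/4)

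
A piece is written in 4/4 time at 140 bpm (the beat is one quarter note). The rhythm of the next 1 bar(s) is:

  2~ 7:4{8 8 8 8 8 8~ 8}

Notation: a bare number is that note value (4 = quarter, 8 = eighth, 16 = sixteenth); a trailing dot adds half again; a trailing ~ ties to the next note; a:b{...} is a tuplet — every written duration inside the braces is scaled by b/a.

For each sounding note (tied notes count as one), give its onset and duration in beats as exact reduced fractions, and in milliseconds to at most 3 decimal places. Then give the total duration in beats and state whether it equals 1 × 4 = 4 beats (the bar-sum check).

1) 0.0ms=0b +979.592ms=16/7b
2) 979.592ms=16/7b +122.449ms=2/7b
3) 1102.041ms=18/7b +122.449ms=2/7b
4) 1224.49ms=20/7b +122.449ms=2/7b
5) 1346.939ms=22/7b +122.449ms=2/7b
6) 1469.388ms=24/7b +244.898ms=4/7b
Σ=4b of 4 (140bpm 4/4) — PASS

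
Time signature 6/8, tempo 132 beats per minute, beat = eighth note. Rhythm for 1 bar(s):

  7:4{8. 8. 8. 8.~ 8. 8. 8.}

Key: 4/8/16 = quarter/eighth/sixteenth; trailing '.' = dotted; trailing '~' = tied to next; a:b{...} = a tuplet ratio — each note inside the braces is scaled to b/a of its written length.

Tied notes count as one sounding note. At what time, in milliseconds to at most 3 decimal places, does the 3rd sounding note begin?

note 3 onset = 12/7b = 779.221ms

1. 0.0ms @ 0 + 389.61ms (6/7)
2. 389.61ms @ 6/7 + 389.61ms (6/7)
3. 779.221ms @ 12/7 + 389.61ms (6/7)
4. 1168.831ms @ 18/7 + 779.221ms (12/7)
5. 1948.052ms @ 30/7 + 389.61ms (6/7)
6. 2337.662ms @ 36/7 + 389.61ms (6/7)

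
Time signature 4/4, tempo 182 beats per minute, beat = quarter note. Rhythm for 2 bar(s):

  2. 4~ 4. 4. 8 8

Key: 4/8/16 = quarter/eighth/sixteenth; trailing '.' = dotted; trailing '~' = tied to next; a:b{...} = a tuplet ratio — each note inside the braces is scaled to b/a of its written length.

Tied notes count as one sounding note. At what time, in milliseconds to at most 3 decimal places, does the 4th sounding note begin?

note 4 onset = 7b = 2307.692ms

1. 0.0ms @ 0 + 989.011ms (3)
2. 989.011ms @ 3 + 824.176ms (5/2)
3. 1813.187ms @ 11/2 + 494.505ms (3/2)
4. 2307.692ms @ 7 + 164.835ms (1/2)
5. 2472.527ms @ 15/2 + 164.835ms (1/2)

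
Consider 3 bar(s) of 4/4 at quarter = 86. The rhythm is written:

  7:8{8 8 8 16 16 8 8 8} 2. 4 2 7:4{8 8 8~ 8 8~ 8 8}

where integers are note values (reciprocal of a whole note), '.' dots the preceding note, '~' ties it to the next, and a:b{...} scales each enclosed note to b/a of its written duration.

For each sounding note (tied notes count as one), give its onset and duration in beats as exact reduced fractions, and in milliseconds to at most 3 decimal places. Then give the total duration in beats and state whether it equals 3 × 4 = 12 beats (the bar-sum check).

1) 0.0ms=0b +398.671ms=4/7b
2) 398.671ms=4/7b +398.671ms=4/7b
3) 797.342ms=8/7b +398.671ms=4/7b
4) 1196.013ms=12/7b +199.336ms=2/7b
5) 1395.349ms=2b +199.336ms=2/7b
6) 1594.684ms=16/7b +398.671ms=4/7b
7) 1993.355ms=20/7b +398.671ms=4/7b
8) 2392.027ms=24/7b +398.671ms=4/7b
9) 2790.698ms=4b +2093.023ms=3b
10) 4883.721ms=7b +697.674ms=1b
11) 5581.395ms=8b +1395.349ms=2b
12) 6976.744ms=10b +199.336ms=2/7b
13) 7176.08ms=72/7b +199.336ms=2/7b
14) 7375.415ms=74/7b +398.671ms=4/7b
15) 7774.086ms=78/7b +398.671ms=4/7b
16) 8172.757ms=82/7b +199.336ms=2/7b
Σ=12b of 12 (86bpm 4/4) — PASS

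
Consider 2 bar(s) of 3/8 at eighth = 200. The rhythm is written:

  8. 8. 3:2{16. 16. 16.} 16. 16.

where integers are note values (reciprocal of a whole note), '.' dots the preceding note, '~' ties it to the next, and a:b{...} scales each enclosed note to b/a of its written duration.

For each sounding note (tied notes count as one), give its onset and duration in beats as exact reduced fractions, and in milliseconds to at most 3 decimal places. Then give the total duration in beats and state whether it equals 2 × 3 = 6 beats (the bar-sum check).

1) 0.0ms=0b +450.0ms=3/2b
2) 450.0ms=3/2b +450.0ms=3/2b
3) 900.0ms=3b +150.0ms=1/2b
4) 1050.0ms=7/2b +150.0ms=1/2b
5) 1200.0ms=4b +150.0ms=1/2b
6) 1350.0ms=9/2b +225.0ms=3/4b
7) 1575.0ms=21/4b +225.0ms=3/4b
Σ=6b of 6 (200bpm 3/8) — PASS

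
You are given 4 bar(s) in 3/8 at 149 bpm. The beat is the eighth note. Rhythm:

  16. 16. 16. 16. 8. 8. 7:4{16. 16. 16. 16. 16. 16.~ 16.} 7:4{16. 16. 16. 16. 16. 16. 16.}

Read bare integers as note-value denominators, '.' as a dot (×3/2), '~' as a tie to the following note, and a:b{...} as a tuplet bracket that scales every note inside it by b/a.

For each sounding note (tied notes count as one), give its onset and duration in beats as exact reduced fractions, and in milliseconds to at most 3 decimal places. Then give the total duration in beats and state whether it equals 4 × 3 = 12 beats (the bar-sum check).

1) 0.0ms=0b +302.013ms=3/4b
2) 302.013ms=3/4b +302.013ms=3/4b
3) 604.027ms=3/2b +302.013ms=3/4b
4) 906.04ms=9/4b +302.013ms=3/4b
5) 1208.054ms=3b +604.027ms=3/2b
6) 1812.081ms=9/2b +604.027ms=3/2b
7) 2416.107ms=6b +172.579ms=3/7b
8) 2588.686ms=45/7b +172.579ms=3/7b
9) 2761.266ms=48/7b +172.579ms=3/7b
10) 2933.845ms=51/7b +172.579ms=3/7b
11) 3106.424ms=54/7b +172.579ms=3/7b
12) 3279.003ms=57/7b +345.158ms=6/7b
13) 3624.161ms=9b +172.579ms=3/7b
14) 3796.74ms=66/7b +172.579ms=3/7b
15) 3969.319ms=69/7b +172.579ms=3/7b
16) 4141.898ms=72/7b +172.579ms=3/7b
17) 4314.477ms=75/7b +172.579ms=3/7b
18) 4487.057ms=78/7b +172.579ms=3/7b
19) 4659.636ms=81/7b +172.579ms=3/7b
Σ=12b of 12 (149bpm 3/8) — PASS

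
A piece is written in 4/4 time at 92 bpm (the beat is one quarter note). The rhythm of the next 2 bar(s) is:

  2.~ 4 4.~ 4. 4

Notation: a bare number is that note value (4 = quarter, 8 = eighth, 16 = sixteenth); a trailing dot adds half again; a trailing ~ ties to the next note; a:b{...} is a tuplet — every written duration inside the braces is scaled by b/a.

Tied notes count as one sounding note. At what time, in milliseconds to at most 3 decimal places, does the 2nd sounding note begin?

note 2 onset = 4b = 2608.696ms

1. 0.0ms @ 0 + 2608.696ms (4)
2. 2608.696ms @ 4 + 1956.522ms (3)
3. 4565.217ms @ 7 + 652.174ms (1)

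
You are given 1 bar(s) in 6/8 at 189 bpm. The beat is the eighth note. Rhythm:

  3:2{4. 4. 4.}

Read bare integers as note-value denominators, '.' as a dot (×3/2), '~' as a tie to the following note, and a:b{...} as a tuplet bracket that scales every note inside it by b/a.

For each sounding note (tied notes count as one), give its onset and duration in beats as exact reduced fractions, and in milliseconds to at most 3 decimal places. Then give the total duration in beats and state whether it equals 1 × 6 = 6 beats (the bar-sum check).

1) 0.0ms=0b +634.921ms=2b
2) 634.921ms=2b +634.921ms=2b
3) 1269.841ms=4b +634.921ms=2b
Σ=6b of 6 (189bpm 6/8) — PASS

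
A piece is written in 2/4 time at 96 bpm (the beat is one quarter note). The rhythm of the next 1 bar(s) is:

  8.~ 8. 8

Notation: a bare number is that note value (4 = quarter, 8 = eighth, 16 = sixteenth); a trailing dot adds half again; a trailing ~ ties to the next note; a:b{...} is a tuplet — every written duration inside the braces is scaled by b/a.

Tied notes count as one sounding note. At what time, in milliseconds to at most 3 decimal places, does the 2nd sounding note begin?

1. 0.0ms @ 0 + 937.5ms (3/2)
2. 937.5ms @ 3/2 + 312.5ms (1/2)

note 2 onset = 3/2b = 937.5ms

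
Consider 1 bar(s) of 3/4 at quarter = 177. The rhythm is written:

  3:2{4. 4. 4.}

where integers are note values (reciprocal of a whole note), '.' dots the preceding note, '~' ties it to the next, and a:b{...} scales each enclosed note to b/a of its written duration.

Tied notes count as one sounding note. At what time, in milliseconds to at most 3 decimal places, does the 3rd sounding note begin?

note 3 onset = 2b = 677.966ms

1. 0.0ms @ 0 + 338.983ms (1)
2. 338.983ms @ 1 + 338.983ms (1)
3. 677.966ms @ 2 + 338.983ms (1)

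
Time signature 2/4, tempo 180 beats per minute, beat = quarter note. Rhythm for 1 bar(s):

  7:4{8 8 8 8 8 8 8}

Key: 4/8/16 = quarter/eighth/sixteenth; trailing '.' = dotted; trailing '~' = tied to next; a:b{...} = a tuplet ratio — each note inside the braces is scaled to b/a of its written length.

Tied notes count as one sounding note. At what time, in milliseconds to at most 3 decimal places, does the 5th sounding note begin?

note 5 onset = 8/7b = 380.952ms

1. 0.0ms @ 0 + 95.238ms (2/7)
2. 95.238ms @ 2/7 + 95.238ms (2/7)
3. 190.476ms @ 4/7 + 95.238ms (2/7)
4. 285.714ms @ 6/7 + 95.238ms (2/7)
5. 380.952ms @ 8/7 + 95.238ms (2/7)
6. 476.19ms @ 10/7 + 95.238ms (2/7)
7. 571.429ms @ 12/7 + 95.238ms (2/7)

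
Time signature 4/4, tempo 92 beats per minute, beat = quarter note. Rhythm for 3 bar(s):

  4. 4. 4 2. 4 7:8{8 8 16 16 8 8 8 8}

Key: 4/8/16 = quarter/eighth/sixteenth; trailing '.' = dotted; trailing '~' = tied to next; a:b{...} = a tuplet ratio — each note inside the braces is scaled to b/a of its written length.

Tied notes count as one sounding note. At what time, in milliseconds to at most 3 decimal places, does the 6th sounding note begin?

note 6 onset = 8b = 5217.391ms

1. 0.0ms @ 0 + 978.261ms (3/2)
2. 978.261ms @ 3/2 + 978.261ms (3/2)
3. 1956.522ms @ 3 + 652.174ms (1)
4. 2608.696ms @ 4 + 1956.522ms (3)
5. 4565.217ms @ 7 + 652.174ms (1)
6. 5217.391ms @ 8 + 372.671ms (4/7)
7. 5590.062ms @ 60/7 + 372.671ms (4/7)
8. 5962.733ms @ 64/7 + 186.335ms (2/7)
9. 6149.068ms @ 66/7 + 186.335ms (2/7)
10. 6335.404ms @ 68/7 + 372.671ms (4/7)
11. 6708.075ms @ 72/7 + 372.671ms (4/7)
12. 7080.745ms @ 76/7 + 372.671ms (4/7)
13. 7453.416ms @ 80/7 + 372.671ms (4/7)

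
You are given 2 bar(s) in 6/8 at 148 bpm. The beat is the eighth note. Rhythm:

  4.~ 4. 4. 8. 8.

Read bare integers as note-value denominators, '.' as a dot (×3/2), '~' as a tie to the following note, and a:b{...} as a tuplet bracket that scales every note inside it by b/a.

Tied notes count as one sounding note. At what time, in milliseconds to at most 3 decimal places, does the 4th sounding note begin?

note 4 onset = 21/2b = 4256.757ms

1. 0.0ms @ 0 + 2432.432ms (6)
2. 2432.432ms @ 6 + 1216.216ms (3)
3. 3648.649ms @ 9 + 608.108ms (3/2)
4. 4256.757ms @ 21/2 + 608.108ms (3/2)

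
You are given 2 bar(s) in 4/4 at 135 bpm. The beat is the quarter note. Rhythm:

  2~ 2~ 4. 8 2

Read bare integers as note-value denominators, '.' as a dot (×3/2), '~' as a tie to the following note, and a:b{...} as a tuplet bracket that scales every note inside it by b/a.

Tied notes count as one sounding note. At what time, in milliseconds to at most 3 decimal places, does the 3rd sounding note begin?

note 3 onset = 6b = 2666.667ms

1. 0.0ms @ 0 + 2444.444ms (11/2)
2. 2444.444ms @ 11/2 + 222.222ms (1/2)
3. 2666.667ms @ 6 + 888.889ms (2)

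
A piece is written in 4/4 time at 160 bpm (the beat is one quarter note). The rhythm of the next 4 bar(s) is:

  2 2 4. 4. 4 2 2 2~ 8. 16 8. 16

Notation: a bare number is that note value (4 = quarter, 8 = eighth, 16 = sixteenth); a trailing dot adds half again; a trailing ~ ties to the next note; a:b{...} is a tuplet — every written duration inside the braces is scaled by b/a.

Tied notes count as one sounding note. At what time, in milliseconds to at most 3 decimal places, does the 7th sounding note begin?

1. 0.0ms @ 0 + 750.0ms (2)
2. 750.0ms @ 2 + 750.0ms (2)
3. 1500.0ms @ 4 + 562.5ms (3/2)
4. 2062.5ms @ 11/2 + 562.5ms (3/2)
5. 2625.0ms @ 7 + 375.0ms (1)
6. 3000.0ms @ 8 + 750.0ms (2)
7. 3750.0ms @ 10 + 750.0ms (2)
8. 4500.0ms @ 12 + 1031.25ms (11/4)
9. 5531.25ms @ 59/4 + 93.75ms (1/4)
10. 5625.0ms @ 15 + 281.25ms (3/4)
11. 5906.25ms @ 63/4 + 93.75ms (1/4)

note 7 onset = 10b = 3750.0ms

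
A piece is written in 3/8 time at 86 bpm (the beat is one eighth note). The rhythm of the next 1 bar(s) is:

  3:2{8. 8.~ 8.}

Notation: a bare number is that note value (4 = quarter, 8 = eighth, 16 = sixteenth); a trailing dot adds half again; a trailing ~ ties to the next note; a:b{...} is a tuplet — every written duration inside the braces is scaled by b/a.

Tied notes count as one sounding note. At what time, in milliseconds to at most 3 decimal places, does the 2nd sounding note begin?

1. 0.0ms @ 0 + 697.674ms (1)
2. 697.674ms @ 1 + 1395.349ms (2)

note 2 onset = 1b = 697.674ms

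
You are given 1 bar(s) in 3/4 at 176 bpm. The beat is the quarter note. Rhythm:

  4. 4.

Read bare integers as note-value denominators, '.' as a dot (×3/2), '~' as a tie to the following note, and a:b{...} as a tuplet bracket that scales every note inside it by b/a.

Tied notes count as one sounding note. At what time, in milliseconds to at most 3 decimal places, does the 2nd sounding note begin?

note 2 onset = 3/2b = 511.364ms

1. 0.0ms @ 0 + 511.364ms (3/2)
2. 511.364ms @ 3/2 + 511.364ms (3/2)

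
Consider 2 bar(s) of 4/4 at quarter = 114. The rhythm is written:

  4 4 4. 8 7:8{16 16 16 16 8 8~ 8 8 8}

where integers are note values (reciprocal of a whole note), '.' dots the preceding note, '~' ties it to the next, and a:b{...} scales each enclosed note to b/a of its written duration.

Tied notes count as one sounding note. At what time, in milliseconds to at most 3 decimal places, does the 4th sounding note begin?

note 4 onset = 7/2b = 1842.105ms

1. 0.0ms @ 0 + 526.316ms (1)
2. 526.316ms @ 1 + 526.316ms (1)
3. 1052.632ms @ 2 + 789.474ms (3/2)
4. 1842.105ms @ 7/2 + 263.158ms (1/2)
5. 2105.263ms @ 4 + 150.376ms (2/7)
6. 2255.639ms @ 30/7 + 150.376ms (2/7)
7. 2406.015ms @ 32/7 + 150.376ms (2/7)
8. 2556.391ms @ 34/7 + 150.376ms (2/7)
9. 2706.767ms @ 36/7 + 300.752ms (4/7)
10. 3007.519ms @ 40/7 + 601.504ms (8/7)
11. 3609.023ms @ 48/7 + 300.752ms (4/7)
12. 3909.774ms @ 52/7 + 300.752ms (4/7)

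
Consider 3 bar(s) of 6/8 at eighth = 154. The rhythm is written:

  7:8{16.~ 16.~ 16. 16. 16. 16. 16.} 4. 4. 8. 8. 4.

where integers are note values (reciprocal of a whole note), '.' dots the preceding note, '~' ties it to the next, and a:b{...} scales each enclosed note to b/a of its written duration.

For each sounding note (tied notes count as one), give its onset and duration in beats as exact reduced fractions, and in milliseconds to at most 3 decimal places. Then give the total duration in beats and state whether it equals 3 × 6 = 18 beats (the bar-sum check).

1) 0.0ms=0b +1001.855ms=18/7b
2) 1001.855ms=18/7b +333.952ms=6/7b
3) 1335.807ms=24/7b +333.952ms=6/7b
4) 1669.759ms=30/7b +333.952ms=6/7b
5) 2003.711ms=36/7b +333.952ms=6/7b
6) 2337.662ms=6b +1168.831ms=3b
7) 3506.494ms=9b +1168.831ms=3b
8) 4675.325ms=12b +584.416ms=3/2b
9) 5259.74ms=27/2b +584.416ms=3/2b
10) 5844.156ms=15b +1168.831ms=3b
Σ=18b of 18 (154bpm 6/8) — PASS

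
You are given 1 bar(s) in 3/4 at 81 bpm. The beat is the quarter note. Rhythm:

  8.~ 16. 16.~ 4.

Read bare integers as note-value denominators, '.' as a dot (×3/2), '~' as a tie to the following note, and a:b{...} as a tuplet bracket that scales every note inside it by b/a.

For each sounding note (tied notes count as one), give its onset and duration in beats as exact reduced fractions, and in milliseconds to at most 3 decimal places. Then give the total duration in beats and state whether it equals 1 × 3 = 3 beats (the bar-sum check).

1) 0.0ms=0b +833.333ms=9/8b
2) 833.333ms=9/8b +1388.889ms=15/8b
Σ=3b of 3 (81bpm 3/4) — PASS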